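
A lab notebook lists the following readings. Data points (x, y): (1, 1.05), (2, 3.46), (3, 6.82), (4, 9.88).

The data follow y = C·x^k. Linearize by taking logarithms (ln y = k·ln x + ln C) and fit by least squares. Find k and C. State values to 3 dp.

Let Y = ln y. Fitting Y = k·ln x + ln C by least squares:
XᵀX = [[3.6092, 3.1781]; [3.1781, 4]], rhs = [6.1449, 5.5004]ᵀ  (here Σln x = 3.1781, Σ(ln x)² = 3.6092, Σln y = 5.5004, Σln x·ln y = 6.1449).
Δ = 3.6092·4 − (3.1781)² = 4.3368; k = (6.1449·4 − 3.1781·5.5004)/4.3368 = 1.63688, ln C = (3.6092·5.5004 − 3.1781·6.1449)/4.3368 = 0.07458, so C = exp(0.07458) = 1.07743.

k = 1.637, C = 1.077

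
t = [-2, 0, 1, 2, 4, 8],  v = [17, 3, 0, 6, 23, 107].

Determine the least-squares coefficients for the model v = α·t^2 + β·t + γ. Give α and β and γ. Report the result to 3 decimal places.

Compute the Gram sums: Σt^2·t^2 = 4385, Σt^2·t = 577, Σt^2 = 89, Σt·t = 89, Σt = 13, Σ1 = 6.
Right-hand side: Σt^2·v = 7308, Σt·v = 926, Σv = 156.
Inverting the 3×3 Gram matrix, [α, β, γ]ᵀ = [46747/23316, -349219/116580, 26721/9715]ᵀ.

α = 2.005, β = -2.996, γ = 2.750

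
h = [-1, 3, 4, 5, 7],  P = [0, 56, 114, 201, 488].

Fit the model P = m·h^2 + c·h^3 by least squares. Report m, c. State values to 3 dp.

m = 3.298, c = 0.951

Setting ∂/∂m … = 0 gives: 3364·m + 21198·c = 31265;  21198·m + 138100·c = 201317.
(Σh^2·h^2 = 3364, Σh^2·h^3 = 21198, Σh^3·h^3 = 138100, Σh^2·P = 31265, Σh^3·P = 201317.)
det = 3364·138100 − 21198² = 15213196.
m = (31265·138100 − 21198·201317)/15213196 = 25089367/7606598; c = (3364·201317 − 21198·31265)/15213196 = 7237459/7606598.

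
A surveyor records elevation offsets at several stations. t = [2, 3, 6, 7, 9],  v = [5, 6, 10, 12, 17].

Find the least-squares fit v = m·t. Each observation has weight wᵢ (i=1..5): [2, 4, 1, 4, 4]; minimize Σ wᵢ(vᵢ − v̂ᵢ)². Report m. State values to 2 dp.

m = 1.83

Sums needed: Σwᵢ·t·t = 600.
Right-hand side: Σwᵢ·t·v = 1100.
So AᵀWA·[m]ᵀ = AᵀWv: [[600]]·[m]ᵀ = [1100]ᵀ.
Hence m = 1100 / 600 ≈ 1.83333.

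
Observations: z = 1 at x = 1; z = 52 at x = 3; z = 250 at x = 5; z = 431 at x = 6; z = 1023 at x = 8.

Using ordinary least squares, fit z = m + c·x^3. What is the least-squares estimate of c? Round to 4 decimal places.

Entries of MᵀM: Σ1 = 5, Σx^3 = 881, Σx^3·x^3 = 325155.
Right-hand side: Σz = 1757, Σx^3·z = 649527.
MᵀM·[m, c]ᵀ = Mᵀz becomes [[5, 881]; [881, 325155]]·[m, c]ᵀ = [1757, 649527]ᵀ.
Eliminating c: 325155·(row 1) − 881·(row 2) gives 849614·m = 325155·1757 − 881·649527 = -935952, so m = -467976/424807.
Then c = (649527 − 881·(-467976/424807))/325155 = 849859/424807.

c = 2.0006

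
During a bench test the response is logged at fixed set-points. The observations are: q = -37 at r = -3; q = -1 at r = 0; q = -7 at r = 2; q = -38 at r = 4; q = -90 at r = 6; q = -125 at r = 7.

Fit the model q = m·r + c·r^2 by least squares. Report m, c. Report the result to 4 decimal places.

m = 2.9751, c = -2.9953

Entries of MᵀM: Σr·r = 114, Σr·r^2 = 604, Σr^2·r^2 = 4050.
Moment sums: Σr·q = -1470, Σr^2·q = -10334.
So MᵀM·[m, c]ᵀ = Mᵀq: [[114, 604]; [604, 4050]]·[m, c]ᵀ = [-1470, -10334]ᵀ.
Eliminating c: 4050·(row 1) − 604·(row 2) gives 96884·m = 4050·(-1470) − 604·(-10334) = 288236, so m = 72059/24221.
Then c = ((-10334) − 604·(72059/24221))/4050 = -72549/24221.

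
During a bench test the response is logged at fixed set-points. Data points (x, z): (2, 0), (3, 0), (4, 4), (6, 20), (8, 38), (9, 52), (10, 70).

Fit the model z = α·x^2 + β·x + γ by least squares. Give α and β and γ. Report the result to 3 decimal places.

Compute the Gram sums: Σx^2·x^2 = 22306, Σx^2·x = 2556, Σx^2 = 310, Σx·x = 310, Σx = 42, Σ1 = 7.
For Mᵀz: Σx^2·z = 14428, Σx·z = 1608, Σz = 184.
Normal equations: [[22306, 2556, 310]; [2556, 310, 42]; [310, 42, 7]]·[α, β, γ]ᵀ = [14428, 1608, 184]ᵀ.
Inverting the 3×3 Gram matrix, [α, β, γ]ᵀ = [270/263, -27684/7627, 19828/7627]ᵀ.

α = 1.027, β = -3.630, γ = 2.600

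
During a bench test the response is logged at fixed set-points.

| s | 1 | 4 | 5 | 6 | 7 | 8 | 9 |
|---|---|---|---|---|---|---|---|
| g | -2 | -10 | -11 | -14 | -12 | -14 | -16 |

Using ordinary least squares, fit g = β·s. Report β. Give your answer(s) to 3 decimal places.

MᵀM·[β]ᵀ = Mᵀg reads: 272·β = -521.
(Σs·s = 272, Σs·g = -521.)
Hence β = -521 / 272 ≈ -1.91544.

β = -1.915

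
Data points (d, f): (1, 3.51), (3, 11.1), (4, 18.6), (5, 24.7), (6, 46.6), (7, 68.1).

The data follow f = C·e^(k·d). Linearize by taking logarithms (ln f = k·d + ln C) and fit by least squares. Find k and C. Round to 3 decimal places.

Linearized form: ln f = k·d + ln C. From the 6 transformed points,
Σd = 26.0000, Σ(d)² = 136.0000, Σln f = 17.8551, Σd·ln f = 88.7996.
Equations: 136.0000·k + 26.0000·ln C = 88.7996;  26.0000·k + 6·ln C = 17.8551.
Solving (det = 140.0000): k = 0.48975, ln C = 0.85361, so C = exp(0.85361) = 2.34811.

k = 0.490, C = 2.348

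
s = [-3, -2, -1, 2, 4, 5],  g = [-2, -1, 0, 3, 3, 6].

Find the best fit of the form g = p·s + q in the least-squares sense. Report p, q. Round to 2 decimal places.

p = 0.88, q = 0.76

XᵀX·[p, q]ᵀ = Xᵀg reads: 59·p + 5·q = 56;  5·p + 6·q = 9.
det = 59·6 − 5² = 329.
p = (56·6 − 5·9)/329 = 291/329; q = (59·9 − 5·56)/329 = 251/329.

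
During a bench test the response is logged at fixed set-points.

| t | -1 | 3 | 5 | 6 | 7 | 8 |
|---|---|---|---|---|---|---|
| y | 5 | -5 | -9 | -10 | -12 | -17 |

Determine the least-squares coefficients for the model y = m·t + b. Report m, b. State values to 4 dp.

m = -2.2688, b = 2.5875

Compute the Gram sums: Σt·t = 184, Σt = 28, Σ1 = 6.
Moment sums: Σt·y = -345, Σy = -48.
Determinant 184·6 − 28² = 320.
m = ((-345)·6 − 28·(-48))/320 = -363/160; b = (184·(-48) − 28·(-345))/320 = 207/80.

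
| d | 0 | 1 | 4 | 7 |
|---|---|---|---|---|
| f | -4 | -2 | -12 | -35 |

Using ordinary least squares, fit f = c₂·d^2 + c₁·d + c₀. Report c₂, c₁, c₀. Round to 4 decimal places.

c₂ = -0.8333, c₁ = 1.3000, c₀ = -3.4000

Normal-equation sums: Σd^2·d^2 = 2658, Σd^2·d = 408, Σd^2 = 66, Σd·d = 66, Σd = 12, Σ1 = 4.
Moment sums: Σd^2·f = -1909, Σd·f = -295, Σf = -53.
So XᵀX·[c₂, c₁, c₀]ᵀ = Xᵀf: [[2658, 408, 66]; [408, 66, 12]; [66, 12, 4]]·[c₂, c₁, c₀]ᵀ = [-1909, -295, -53]ᵀ.
Inverting the 3×3 Gram matrix, [c₂, c₁, c₀]ᵀ = [-5/6, 13/10, -17/5]ᵀ.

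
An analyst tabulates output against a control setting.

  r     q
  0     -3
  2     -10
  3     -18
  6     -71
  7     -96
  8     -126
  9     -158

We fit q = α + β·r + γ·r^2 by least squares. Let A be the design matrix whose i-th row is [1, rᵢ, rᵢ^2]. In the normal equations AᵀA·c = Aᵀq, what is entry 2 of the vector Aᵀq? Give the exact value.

Entry 2 ↔ basis r, so (Aᵀq)_{2} = Σᵢ (r)·qᵢ = (0)·(-3) + (2)·(-10) + (3)·(-18) + (6)·(-71) + (7)·(-96) + (8)·(-126) + (9)·(-158) = -3602.

-3602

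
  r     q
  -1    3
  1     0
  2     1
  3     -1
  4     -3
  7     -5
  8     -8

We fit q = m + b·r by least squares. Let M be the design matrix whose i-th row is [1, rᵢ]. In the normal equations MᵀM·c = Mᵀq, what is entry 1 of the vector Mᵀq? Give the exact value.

-13

Entry 1 ↔ basis 1, so (Mᵀq)_{1} = Σᵢ qᵢ = (1)·(3) + (1)·(0) + (1)·(1) + (1)·(-1) + (1)·(-3) + (1)·(-5) + (1)·(-8) = -13.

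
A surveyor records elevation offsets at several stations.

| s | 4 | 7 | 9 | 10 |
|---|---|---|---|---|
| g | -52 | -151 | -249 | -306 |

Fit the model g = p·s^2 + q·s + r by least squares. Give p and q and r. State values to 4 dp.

p = -3.0909, q = 0.8788, r = -6.0000

AᵀA·[p, q, r]ᵀ = Aᵀg reads: 19218·p + 2136·q + 246·r = -59000;  2136·p + 246·q + 30·r = -6566;  246·p + 30·q + 4·r = -758.
Solving the 3×3 system (Gaussian elimination) gives p = -34/11, q = 29/33, r = -6.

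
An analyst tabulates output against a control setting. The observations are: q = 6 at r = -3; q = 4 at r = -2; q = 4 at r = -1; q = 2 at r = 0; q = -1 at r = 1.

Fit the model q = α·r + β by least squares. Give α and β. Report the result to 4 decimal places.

α = -1.6000, β = 1.4000

Setting ∂/∂α … = 0 gives: 15·α + (-5)·β = -31;  (-5)·α + 5·β = 15.
(Σr·r = 15, Σr = -5, Σ1 = 5, Σr·q = -31, Σq = 15.)
det = 15·5 − (-5)² = 50.
α = ((-31)·5 − (-5)·15)/50 = -8/5; β = (15·15 − (-5)·(-31))/50 = 7/5.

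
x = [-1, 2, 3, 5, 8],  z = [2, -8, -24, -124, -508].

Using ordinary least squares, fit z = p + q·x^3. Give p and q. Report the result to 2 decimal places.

Entries of MᵀM: Σ1 = 5, Σx^3 = 671, Σx^3·x^3 = 278563.
For Mᵀz: Σz = -662, Σx^3·z = -276310.
Δ = 5·278563 − 671² = 942574.
p = ((-662)·278563 − 671·(-276310))/942574 = 497652/471287; q = (5·(-276310) − 671·(-662))/942574 = -468674/471287.

p = 1.06, q = -0.99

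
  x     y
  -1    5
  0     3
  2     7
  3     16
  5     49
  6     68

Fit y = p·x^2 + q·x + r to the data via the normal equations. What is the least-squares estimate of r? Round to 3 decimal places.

Entries of MᵀM: Σx^2·x^2 = 2019, Σx^2·x = 375, Σx^2 = 75, Σx·x = 75, Σx = 15, Σ1 = 6.
And Σx^2·y = 3850, Σx·y = 710, Σy = 148.
Solving the 3×3 system (Gaussian elimination) gives p = 25/12, q = -27/20, r = 2.

r = 2.000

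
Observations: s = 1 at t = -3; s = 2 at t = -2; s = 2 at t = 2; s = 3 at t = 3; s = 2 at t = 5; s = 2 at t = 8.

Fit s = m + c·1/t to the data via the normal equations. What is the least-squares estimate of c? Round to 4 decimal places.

Entries of MᵀM: Σ1 = 6, Σ1/t = 13/40, Σ1/t·1/t = 11201/14400.
Right-hand side: Σs = 12, Σ1/t·s = 79/60.
So MᵀM·[m, c]ᵀ = Mᵀs: [[6, 13/40]; [13/40, 11201/14400]]·[m, c]ᵀ = [12, 79/60]ᵀ.
Δ = 6·(11201/14400) − (13/40)² = 4379/960.
m = (12·(11201/14400) − (13/40)·(79/60))/(4379/960) = 8550/4379; c = (6·(79/60) − (13/40)·12)/(4379/960) = 3840/4379.

c = 0.8769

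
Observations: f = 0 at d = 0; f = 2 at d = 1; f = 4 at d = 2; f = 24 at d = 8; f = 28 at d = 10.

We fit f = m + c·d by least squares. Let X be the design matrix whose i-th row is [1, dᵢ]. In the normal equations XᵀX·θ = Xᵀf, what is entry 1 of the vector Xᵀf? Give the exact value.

58

Entry 1 ↔ basis 1, so (Xᵀf)_{1} = Σᵢ fᵢ = (1)·(0) + (1)·(2) + (1)·(4) + (1)·(24) + (1)·(28) = 58.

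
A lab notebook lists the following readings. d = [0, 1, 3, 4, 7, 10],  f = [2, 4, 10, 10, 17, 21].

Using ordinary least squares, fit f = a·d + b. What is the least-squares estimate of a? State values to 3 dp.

a = 1.925

Sums needed: Σd·d = 175, Σd = 25, Σ1 = 6.
And Σd·f = 403, Σf = 64.
Eliminating b: 6·(row 1) − 25·(row 2) gives 425·a = 6·403 − 25·64 = 818, so a = 818/425.
Then b = (64 − 25·(818/425))/6 = 45/17.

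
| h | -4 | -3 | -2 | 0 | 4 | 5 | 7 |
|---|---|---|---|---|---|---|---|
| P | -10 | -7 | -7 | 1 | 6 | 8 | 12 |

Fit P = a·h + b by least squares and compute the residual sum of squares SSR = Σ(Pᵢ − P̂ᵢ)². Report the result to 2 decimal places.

SSR = 9.57

Normal-equation sums: Σh·h = 119, Σh = 7, Σ1 = 7.
And Σh·P = 223, ΣP = 3.
So AᵀA·[a, b]ᵀ = AᵀP: [[119, 7]; [7, 7]]·[a, b]ᵀ = [223, 3]ᵀ.
Determinant 119·7 − 7² = 784.
a = (223·7 − 7·3)/784 = 55/28; b = (119·3 − 7·223)/784 = -43/28.
Residuals: -17/28, 3/7, -43/28, 71/28, -9/28, -2/7, -3/14; SSR = 67/7.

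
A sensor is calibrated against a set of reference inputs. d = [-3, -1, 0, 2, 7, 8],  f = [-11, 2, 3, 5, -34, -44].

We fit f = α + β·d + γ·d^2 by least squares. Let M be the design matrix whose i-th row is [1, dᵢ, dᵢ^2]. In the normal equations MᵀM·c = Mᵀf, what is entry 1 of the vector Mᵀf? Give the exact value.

Entry 1 ↔ basis 1, so (Mᵀf)_{1} = Σᵢ fᵢ = (1)·(-11) + (1)·(2) + (1)·(3) + (1)·(5) + (1)·(-34) + (1)·(-44) = -79.

-79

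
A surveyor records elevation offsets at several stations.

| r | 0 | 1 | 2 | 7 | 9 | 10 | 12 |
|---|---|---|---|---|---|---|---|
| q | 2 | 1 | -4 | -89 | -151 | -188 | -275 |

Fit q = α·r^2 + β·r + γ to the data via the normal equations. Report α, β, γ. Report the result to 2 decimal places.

Sums needed: Σr^2·r^2 = 39715, Σr^2·r = 3809, Σr^2 = 379, Σr·r = 379, Σr = 41, Σ1 = 7.
And Σr^2·q = -75007, Σr·q = -7169, Σq = -704.
AᵀA·[α, β, γ]ᵀ = Aᵀq becomes [[39715, 3809, 379]; [3809, 379, 41]; [379, 41, 7]]·[α, β, γ]ᵀ = [-75007, -7169, -704]ᵀ.
Solving the 3×3 system (Gaussian elimination) gives α = -1145/567, β = 24041/20412, γ = 38093/20412.

α = -2.02, β = 1.18, γ = 1.87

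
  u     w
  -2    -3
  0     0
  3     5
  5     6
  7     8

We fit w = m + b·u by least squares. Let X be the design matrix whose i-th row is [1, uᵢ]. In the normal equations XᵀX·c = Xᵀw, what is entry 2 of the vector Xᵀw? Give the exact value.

107

Entry 2 ↔ basis u, so (Xᵀw)_{2} = Σᵢ (u)·wᵢ = (-2)·(-3) + (0)·(0) + (3)·(5) + (5)·(6) + (7)·(8) = 107.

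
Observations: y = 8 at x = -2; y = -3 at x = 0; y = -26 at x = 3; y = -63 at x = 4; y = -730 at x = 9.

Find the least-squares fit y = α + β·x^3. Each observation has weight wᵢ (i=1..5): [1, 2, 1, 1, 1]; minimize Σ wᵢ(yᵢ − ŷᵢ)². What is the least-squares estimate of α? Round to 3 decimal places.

α = -0.846

Sums needed: Σwᵢ·1 = 6, Σwᵢ·x^3 = 812, Σwᵢ·x^3·x^3 = 536330.
Moment sums: Σwᵢ·y = -817, Σwᵢ·x^3·y = -536968.
AᵀWA·[α, β]ᵀ = AᵀWy becomes [[6, 812]; [812, 536330]]·[α, β]ᵀ = [-817, -536968]ᵀ.
Determinant 6·536330 − 812² = 2558636.
α = ((-817)·536330 − 812·(-536968))/2558636 = -1081797/1279318; β = (6·(-536968) − 812·(-817))/2558636 = -639601/639659.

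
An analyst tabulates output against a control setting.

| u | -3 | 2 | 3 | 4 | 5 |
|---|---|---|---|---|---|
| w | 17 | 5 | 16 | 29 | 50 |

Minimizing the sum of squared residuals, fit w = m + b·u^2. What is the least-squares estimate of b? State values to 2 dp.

b = 2.10

MᵀM·[m, b]ᵀ = Mᵀw reads: 5·m + 63·b = 117;  63·m + 1059·b = 2031.
Eliminating b: 1059·(row 1) − 63·(row 2) gives 1326·m = 1059·117 − 63·2031 = -4050, so m = -675/221.
Then b = (2031 − 63·(-675/221))/1059 = 464/221.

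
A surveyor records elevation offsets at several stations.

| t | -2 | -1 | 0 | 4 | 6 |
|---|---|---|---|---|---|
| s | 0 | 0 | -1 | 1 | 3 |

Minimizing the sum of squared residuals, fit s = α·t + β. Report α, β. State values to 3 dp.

α = 0.377, β = 0.072

Sums needed: Σt·t = 57, Σt = 7, Σ1 = 5.
Right-hand side: Σt·s = 22, Σs = 3.
Normal equations: [[57, 7]; [7, 5]]·[α, β]ᵀ = [22, 3]ᵀ.
det = 57·5 − 7² = 236.
α = (22·5 − 7·3)/236 = 89/236; β = (57·3 − 7·22)/236 = 17/236.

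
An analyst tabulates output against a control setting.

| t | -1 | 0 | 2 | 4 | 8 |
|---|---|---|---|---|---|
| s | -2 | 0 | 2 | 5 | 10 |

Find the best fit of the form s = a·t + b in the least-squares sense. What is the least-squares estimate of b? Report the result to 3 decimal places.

The normal system AᵀA·[a, b]ᵀ = Aᵀs is [[85, 13]; [13, 5]]·[a, b]ᵀ = [106, 15]ᵀ.
Eliminating b: 5·(row 1) − 13·(row 2) gives 256·a = 5·106 − 13·15 = 335, so a = 335/256.
Then b = (15 − 13·(335/256))/5 = -103/256.

b = -0.402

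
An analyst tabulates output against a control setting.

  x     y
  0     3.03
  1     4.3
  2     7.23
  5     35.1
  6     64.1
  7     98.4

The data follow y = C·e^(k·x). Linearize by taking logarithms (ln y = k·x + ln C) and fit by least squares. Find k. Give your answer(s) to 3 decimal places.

k = 0.513

Let Y = ln y. Fitting Y = k·x + ln C by least squares:
AᵀA = [[115.0000, 21.0000]; [21.0000, 6]], rhs = [80.2921, 16.8531]ᵀ  (here Σx = 21.0000, Σ(x)² = 115.0000, Σln y = 16.8531, Σx·ln y = 80.2921).
Δ = 115.0000·6 − (21.0000)² = 249.0000; k = (80.2921·6 − 21.0000·16.8531)/249.0000 = 0.51340, ln C = (115.0000·16.8531 − 21.0000·80.2921)/249.0000 = 1.01194.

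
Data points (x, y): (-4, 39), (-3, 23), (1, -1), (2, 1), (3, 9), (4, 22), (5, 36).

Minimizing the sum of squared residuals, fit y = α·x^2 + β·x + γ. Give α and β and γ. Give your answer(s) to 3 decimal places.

α = 1.964, β = -2.258, γ = -1.433

Forming AᵀA = [[1316, 134, 80]; [134, 80, 8]; [80, 8, 7]] and Aᵀy = [2167, 71, 129]ᵀ gives AᵀA·[α, β, γ]ᵀ = Aᵀy.
Inverting the 3×3 Gram matrix, [α, β, γ]ᵀ = [183181/93282, -210673/93282, -22279/15547]ᵀ.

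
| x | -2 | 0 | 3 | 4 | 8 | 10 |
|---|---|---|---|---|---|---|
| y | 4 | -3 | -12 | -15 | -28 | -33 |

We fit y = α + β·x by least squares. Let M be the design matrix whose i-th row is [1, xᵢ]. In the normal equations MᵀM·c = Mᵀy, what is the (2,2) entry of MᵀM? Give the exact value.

193

Row 2 ↔ basis x, column 2 ↔ basis x, so (MᵀM)_{2,2} = Σᵢ (x)·(x) = (-2)·(-2) + (0)·(0) + (3)·(3) + (4)·(4) + (8)·(8) + (10)·(10) = 193.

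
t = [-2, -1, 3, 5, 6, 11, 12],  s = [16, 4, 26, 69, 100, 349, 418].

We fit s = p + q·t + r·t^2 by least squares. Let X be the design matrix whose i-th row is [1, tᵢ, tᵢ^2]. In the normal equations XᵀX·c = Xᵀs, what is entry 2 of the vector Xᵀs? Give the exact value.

9842

Entry 2 ↔ basis t, so (Xᵀs)_{2} = Σᵢ (t)·sᵢ = (-2)·(16) + (-1)·(4) + (3)·(26) + (5)·(69) + (6)·(100) + (11)·(349) + (12)·(418) = 9842.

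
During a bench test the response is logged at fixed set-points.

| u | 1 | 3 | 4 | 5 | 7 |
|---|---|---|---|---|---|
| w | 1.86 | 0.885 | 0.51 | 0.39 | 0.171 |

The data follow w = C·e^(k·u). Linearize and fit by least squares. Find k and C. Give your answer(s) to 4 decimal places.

Taking logs, ln w = k·u + ln C, so regress ln w on u.
Σu = 20.0000, Σ(u)² = 100.0000, Σln w = -2.8826, Σu·ln w = -19.5100.
Equations: 100.0000·k + 20.0000·ln C = -19.5100;  20.0000·k + 5·ln C = -2.8826.
Solving (det = 100.0000): k = -0.39897, ln C = 1.01936, so C = exp(1.01936) = 2.77143.

k = -0.3990, C = 2.7714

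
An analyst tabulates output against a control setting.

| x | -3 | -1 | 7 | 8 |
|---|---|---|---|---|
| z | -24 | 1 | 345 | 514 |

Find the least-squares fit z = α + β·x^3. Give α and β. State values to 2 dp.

α = 2.48, β = 1.00

Compute the Gram sums: Σ1 = 4, Σx^3 = 827, Σx^3·x^3 = 380523.
And Σz = 836, Σx^3·z = 382150.
Eliminating β: 380523·(row 1) − 827·(row 2) gives 838163·α = 380523·836 − 827·382150 = 2079178, so α = 2079178/838163.
Then β = (382150 − 827·(2079178/838163))/380523 = 837228/838163.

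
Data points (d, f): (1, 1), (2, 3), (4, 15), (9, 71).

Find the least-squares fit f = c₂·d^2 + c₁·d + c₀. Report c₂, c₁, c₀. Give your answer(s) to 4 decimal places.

c₂ = 0.8220, c₁ = 0.5824, c₀ = -0.7907

Forming AᵀA = [[6834, 802, 102]; [802, 102, 16]; [102, 16, 4]] and Aᵀf = [6004, 706, 90]ᵀ gives AᵀA·[c₂, c₁, c₀]ᵀ = Aᵀf.
Row-reducing yields c₂ = 2309/2809, c₁ = 1636/2809, c₀ = -2221/2809.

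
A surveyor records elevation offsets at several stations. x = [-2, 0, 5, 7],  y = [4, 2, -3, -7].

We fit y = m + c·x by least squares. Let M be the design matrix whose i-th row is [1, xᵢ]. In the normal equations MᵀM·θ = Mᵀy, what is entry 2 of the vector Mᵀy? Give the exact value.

-72

Entry 2 ↔ basis x, so (Mᵀy)_{2} = Σᵢ (x)·yᵢ = (-2)·(4) + (0)·(2) + (5)·(-3) + (7)·(-7) = -72.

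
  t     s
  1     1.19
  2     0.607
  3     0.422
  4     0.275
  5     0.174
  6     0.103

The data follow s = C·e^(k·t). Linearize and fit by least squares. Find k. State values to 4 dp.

Let Y = ln s. Fitting Y = k·t + ln C by least squares:
AᵀA = [[91.0000, 21.0000]; [21.0000, 6]], rhs = [-30.9583, -6.5007]ᵀ  (here Σt = 21.0000, Σ(t)² = 91.0000, Σln s = -6.5007, Σt·ln s = -30.9583).
Solving (det = 105.0000): k = -0.46890, ln C = 0.55770.

k = -0.4689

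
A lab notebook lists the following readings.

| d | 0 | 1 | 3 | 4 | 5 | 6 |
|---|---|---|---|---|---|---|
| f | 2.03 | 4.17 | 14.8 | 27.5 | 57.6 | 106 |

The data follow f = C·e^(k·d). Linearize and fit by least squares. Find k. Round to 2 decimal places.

Taking logs, ln f = k·d + ln C, so regress ln f on d.
Σd = 19.0000, Σ(d)² = 87.0000, Σln f = 16.8617, Σd·ln f = 71.0168.
Equations: 87.0000·k + 19.0000·ln C = 71.0168;  19.0000·k + 6·ln C = 16.8617.
Slope k = (n·Σd·ln f − Σd·Σln f)/(n·Σ(d)² − (Σd)²) = (6·71.0168 − 19.0000·16.8617)/161.0000 = 0.65670; ln C = (Σln f − k·Σd)/n = 0.73075.

k = 0.66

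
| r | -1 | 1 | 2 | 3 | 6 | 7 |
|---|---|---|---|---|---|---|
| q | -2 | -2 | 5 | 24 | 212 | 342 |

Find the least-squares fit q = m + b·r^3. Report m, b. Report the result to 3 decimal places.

Forming XᵀX = [[6, 594]; [594, 165100]] and Xᵀq = [579, 163786]ᵀ gives XᵀX·[m, b]ᵀ = Xᵀq.
Eliminating b: 165100·(row 1) − 594·(row 2) gives 637764·m = 165100·579 − 594·163786 = -1695984, so m = -141332/53147.
Then b = (163786 − 594·(-141332/53147))/165100 = 106465/106294.

m = -2.659, b = 1.002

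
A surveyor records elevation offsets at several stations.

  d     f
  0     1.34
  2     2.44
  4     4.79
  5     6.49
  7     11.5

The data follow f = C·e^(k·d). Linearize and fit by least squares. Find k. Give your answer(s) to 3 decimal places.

With ln fᵢ as the transformed response and dᵢ as the regressor:
Over the data: Σd = 18.0000, Σ(d)² = 94.0000, Σln f = 7.0638, Σd·ln f = 34.4979.
Normal system: [[94.0000, 18.0000]; [18.0000, 5]]·[k, ln C]ᵀ = [34.4979, 7.0638]ᵀ.
Solving (det = 146.0000): k = 0.31055, ln C = 0.29477.

k = 0.311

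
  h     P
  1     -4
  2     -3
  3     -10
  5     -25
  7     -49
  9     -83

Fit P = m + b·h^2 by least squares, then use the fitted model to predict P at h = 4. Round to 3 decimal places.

XᵀX·[m, b]ᵀ = XᵀP reads: 6·m + 169·b = -174;  169·m + 9685·b = -9855.
(Σ1 = 6, Σh^2 = 169, Σh^2·h^2 = 9685, ΣP = -174, Σh^2·P = -9855.)
Eliminating b: 9685·(row 1) − 169·(row 2) gives 29549·m = 9685·(-174) − 169·(-9855) = -19695, so m = -1515/2273.
Then b = ((-9855) − 169·(-1515/2273))/9685 = -29724/29549.
At h = 4: P̂ = (-1515/2273)·(1) + (-29724/29549)·(16) = -495279/29549.

P̂ = -16.761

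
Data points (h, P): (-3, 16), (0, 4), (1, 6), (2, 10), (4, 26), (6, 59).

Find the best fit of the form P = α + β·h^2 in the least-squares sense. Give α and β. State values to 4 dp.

Forming XᵀX = [[6, 66]; [66, 1650]] and XᵀP = [121, 2730]ᵀ gives XᵀX·[α, β]ᵀ = XᵀP.
Δ = 6·1650 − 66² = 5544.
α = (121·1650 − 66·2730)/5544 = 295/84; β = (6·2730 − 66·121)/5544 = 1399/924.

α = 3.5119, β = 1.5141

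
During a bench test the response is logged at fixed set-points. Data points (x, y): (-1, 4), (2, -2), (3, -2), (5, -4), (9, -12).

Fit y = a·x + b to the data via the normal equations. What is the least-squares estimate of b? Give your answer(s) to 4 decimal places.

Sums needed: Σx·x = 120, Σx = 18, Σ1 = 5.
Moment sums: Σx·y = -142, Σy = -16.
Δ = 120·5 − 18² = 276.
a = ((-142)·5 − 18·(-16))/276 = -211/138; b = (120·(-16) − 18·(-142))/276 = 53/23.

b = 2.3043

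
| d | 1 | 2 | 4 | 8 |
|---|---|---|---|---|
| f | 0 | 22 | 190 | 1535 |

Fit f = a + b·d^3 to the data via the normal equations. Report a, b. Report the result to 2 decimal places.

Compute the Gram sums: Σ1 = 4, Σd^3 = 585, Σd^3·d^3 = 266305.
Moment sums: Σf = 1747, Σd^3·f = 798256.
Δ = 4·266305 − 585² = 722995.
a = (1747·266305 − 585·798256)/722995 = -3835/1589; b = (4·798256 − 585·1747)/722995 = 310147/103285.

a = -2.41, b = 3.00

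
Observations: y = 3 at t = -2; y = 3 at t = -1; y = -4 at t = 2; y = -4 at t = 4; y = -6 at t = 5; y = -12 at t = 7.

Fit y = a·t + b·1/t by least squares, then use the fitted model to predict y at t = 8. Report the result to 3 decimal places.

ŷ = -11.449

With design matrix X, XᵀX = [[99, 6]; [6, 31809/19600]] and Xᵀy = [-147, -729/70]ᵀ.
Determinant 99·(31809/19600) − 6² = 2443491/19600.
a = ((-147)·(31809/19600) − 6·(-729/70))/(2443491/19600) = -383467/271499; b = (99·(-729/70) − 6·(-147))/(2443491/19600) = -324520/271499.
At t = 8: ŷ = (-383467/271499)·(8) + (-324520/271499)·(1/8) = -3108301/271499.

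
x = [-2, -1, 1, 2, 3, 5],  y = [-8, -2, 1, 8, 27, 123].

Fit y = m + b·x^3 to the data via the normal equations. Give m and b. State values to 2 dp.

m = -0.15, b = 0.99

Compute the Gram sums: Σ1 = 6, Σx^3 = 152, Σx^3·x^3 = 16484.
Right-hand side: Σy = 149, Σx^3·y = 16235.
Normal equations: [[6, 152]; [152, 16484]]·[m, b]ᵀ = [149, 16235]ᵀ.
Eliminating b: 16484·(row 1) − 152·(row 2) gives 75800·m = 16484·149 − 152·16235 = -11604, so m = -2901/18950.
Then b = (16235 − 152·(-2901/18950))/16484 = 37381/37900.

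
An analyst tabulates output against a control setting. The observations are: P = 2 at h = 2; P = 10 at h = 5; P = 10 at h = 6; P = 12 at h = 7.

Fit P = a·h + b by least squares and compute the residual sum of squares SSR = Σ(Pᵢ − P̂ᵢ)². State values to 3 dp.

SSR = 3.000

Setting ∂/∂a … = 0 gives: 114·a + 20·b = 198;  20·a + 4·b = 34.
det = 114·4 − 20² = 56.
a = (198·4 − 20·34)/56 = 2; b = (114·34 − 20·198)/56 = -3/2.
Residuals: -1/2, 3/2, -1/2, -1/2; SSR = 3.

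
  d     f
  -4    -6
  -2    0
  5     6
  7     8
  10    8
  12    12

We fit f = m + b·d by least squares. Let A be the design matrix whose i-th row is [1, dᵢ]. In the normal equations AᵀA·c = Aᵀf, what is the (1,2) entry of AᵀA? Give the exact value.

28

Row 1 ↔ basis 1, column 2 ↔ basis d, so (AᵀA)_{1,2} = Σᵢ d = (1)·(-4) + (1)·(-2) + (1)·(5) + (1)·(7) + (1)·(10) + (1)·(12) = 28.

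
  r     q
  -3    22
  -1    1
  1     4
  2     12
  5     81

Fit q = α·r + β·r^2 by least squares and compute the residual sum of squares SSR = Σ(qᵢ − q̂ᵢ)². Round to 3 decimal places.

SSR = 7.185

Normal-equation sums: Σr·r = 40, Σr·r^2 = 106, Σr^2·r^2 = 724.
For Aᵀq: Σr·q = 366, Σr^2·q = 2276.
Normal equations: [[40, 106]; [106, 724]]·[α, β]ᵀ = [366, 2276]ᵀ.
Eliminating β: 724·(row 1) − 106·(row 2) gives 17724·α = 724·366 − 106·2276 = 23728, so α = 5932/4431.
Then β = (2276 − 106·(5932/4431))/724 = 13061/4431.
Residuals: -757/1477, -2698/4431, -423/1477, -10936/4431, 2726/4431; SSR = 31838/4431.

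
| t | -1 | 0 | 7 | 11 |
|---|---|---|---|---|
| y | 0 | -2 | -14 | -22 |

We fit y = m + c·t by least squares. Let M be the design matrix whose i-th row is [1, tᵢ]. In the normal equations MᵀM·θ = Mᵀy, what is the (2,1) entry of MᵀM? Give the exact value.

Row 2 ↔ basis t, column 1 ↔ basis 1, so (MᵀM)_{2,1} = Σᵢ t = (-1)·(1) + (0)·(1) + (7)·(1) + (11)·(1) = 17.

17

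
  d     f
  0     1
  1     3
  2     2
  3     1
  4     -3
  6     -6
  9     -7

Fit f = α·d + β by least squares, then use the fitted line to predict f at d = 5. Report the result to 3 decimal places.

The normal system AᵀA·[α, β]ᵀ = Aᵀf is [[147, 25]; [25, 7]]·[α, β]ᵀ = [-101, -9]ᵀ.
det = 147·7 − 25² = 404.
α = ((-101)·7 − 25·(-9))/404 = -241/202; β = (147·(-9) − 25·(-101))/404 = 601/202.
At d = 5: f̂ = (-241/202)·(5) + (601/202)·(1) = -302/101.

f̂ = -2.990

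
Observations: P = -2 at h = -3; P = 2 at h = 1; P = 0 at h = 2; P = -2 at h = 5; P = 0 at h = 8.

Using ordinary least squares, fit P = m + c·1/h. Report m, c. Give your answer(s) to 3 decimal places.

m = -1.279, c = 2.947

AᵀA·[m, c]ᵀ = AᵀP reads: 5·m + (179/120)·c = -2;  (179/120)·m + (20401/14400)·c = 34/15.
Eliminating c: (20401/14400)·(row 1) − (179/120)·(row 2) gives (17491/3600)·m = (20401/14400)·(-2) − (179/120)·(34/15) = -2983/480, so m = -44745/34982.
Then c = ((34/15) − (179/120)·(-44745/34982))/(20401/14400) = 51540/17491.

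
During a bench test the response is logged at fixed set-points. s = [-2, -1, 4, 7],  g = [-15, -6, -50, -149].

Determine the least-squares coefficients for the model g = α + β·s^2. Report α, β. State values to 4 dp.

Compute the Gram sums: Σ1 = 4, Σs^2 = 70, Σs^2·s^2 = 2674.
Right-hand side: Σg = -220, Σs^2·g = -8167.
Δ = 4·2674 − 70² = 5796.
α = ((-220)·2674 − 70·(-8167))/5796 = -395/138; β = (4·(-8167) − 70·(-220))/5796 = -1439/483.

α = -2.8623, β = -2.9793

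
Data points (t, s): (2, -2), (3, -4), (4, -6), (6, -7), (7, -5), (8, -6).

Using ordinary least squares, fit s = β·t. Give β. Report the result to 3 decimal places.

From the data, Σt·t = 178.
And Σt·s = -165.
Hence β = -165 / 178 ≈ -0.926966.

β = -0.927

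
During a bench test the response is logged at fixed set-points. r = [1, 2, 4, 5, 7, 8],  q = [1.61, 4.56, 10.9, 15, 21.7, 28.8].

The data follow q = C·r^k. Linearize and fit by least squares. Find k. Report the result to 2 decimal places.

k = 1.35

Linearized form: ln q = k·ln r + ln C. From the 6 transformed points,
XᵀX = [[13.1032, 7.7142]; [7.7142, 6]], rhs = [21.6976, 13.5281]ᵀ  (here Σln r = 7.7142, Σ(ln r)² = 13.1032, Σln q = 13.5281, Σln r·ln q = 21.6976).
Solving (det = 19.1098): k = 1.35150, ln C = 0.51705.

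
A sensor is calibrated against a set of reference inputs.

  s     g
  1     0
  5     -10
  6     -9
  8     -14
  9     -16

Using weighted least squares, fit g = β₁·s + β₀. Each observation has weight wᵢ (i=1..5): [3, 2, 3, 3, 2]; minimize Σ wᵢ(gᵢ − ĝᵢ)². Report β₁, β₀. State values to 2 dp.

With design matrix X, XᵀWX = [[515, 73]; [73, 13]] and XᵀWg = [-886, -121]ᵀ.
Determinant 515·13 − 73² = 1366.
β₁ = ((-886)·13 − 73·(-121))/1366 = -2685/1366; β₀ = (515·(-121) − 73·(-886))/1366 = 2363/1366.

β₁ = -1.97, β₀ = 1.73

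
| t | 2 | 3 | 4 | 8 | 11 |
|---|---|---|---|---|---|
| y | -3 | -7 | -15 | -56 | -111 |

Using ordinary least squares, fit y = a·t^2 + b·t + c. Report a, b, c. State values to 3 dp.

Entries of MᵀM: Σt^2·t^2 = 19090, Σt^2·t = 1942, Σt^2 = 214, Σt·t = 214, Σt = 28, Σ1 = 5.
Moment sums: Σt^2·y = -17330, Σt·y = -1756, Σy = -192.
Normal equations: [[19090, 1942, 214]; [1942, 214, 28]; [214, 28, 5]]·[a, b, c]ᵀ = [-17330, -1756, -192]ᵀ.
Inverting the 3×3 Gram matrix, [a, b, c]ᵀ = [-131/132, 1715/1716, -435/286]ᵀ.

a = -0.992, b = 0.999, c = -1.521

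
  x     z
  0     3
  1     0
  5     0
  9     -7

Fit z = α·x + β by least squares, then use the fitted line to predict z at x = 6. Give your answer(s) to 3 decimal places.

Entries of MᵀM: Σx·x = 107, Σx = 15, Σ1 = 4.
Right-hand side: Σx·z = -63, Σz = -4.
So MᵀM·[α, β]ᵀ = Mᵀz: [[107, 15]; [15, 4]]·[α, β]ᵀ = [-63, -4]ᵀ.
Δ = 107·4 − 15² = 203.
α = ((-63)·4 − 15·(-4))/203 = -192/203; β = (107·(-4) − 15·(-63))/203 = 517/203.
At x = 6: ẑ = (-192/203)·(6) + (517/203)·(1) = -635/203.

ẑ = -3.128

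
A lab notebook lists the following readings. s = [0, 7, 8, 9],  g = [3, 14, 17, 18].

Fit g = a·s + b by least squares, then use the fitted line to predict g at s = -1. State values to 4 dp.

ĝ = 1.2400

Compute the Gram sums: Σs·s = 194, Σs = 24, Σ1 = 4.
Right-hand side: Σs·g = 396, Σg = 52.
MᵀM·[a, b]ᵀ = Mᵀg becomes [[194, 24]; [24, 4]]·[a, b]ᵀ = [396, 52]ᵀ.
Determinant 194·4 − 24² = 200.
a = (396·4 − 24·52)/200 = 42/25; b = (194·52 − 24·396)/200 = 73/25.
At s = -1: ĝ = (42/25)·(-1) + (73/25)·(1) = 31/25.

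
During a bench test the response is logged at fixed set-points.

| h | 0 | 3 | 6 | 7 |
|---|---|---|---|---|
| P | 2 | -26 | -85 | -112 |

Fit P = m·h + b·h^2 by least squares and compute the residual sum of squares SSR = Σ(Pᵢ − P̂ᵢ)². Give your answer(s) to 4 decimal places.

From the data, Σh·h = 94, Σh·h^2 = 586, Σh^2·h^2 = 3778.
Right-hand side: Σh·P = -1372, Σh^2·P = -8782.
det = 94·3778 − 586² = 11736.
m = ((-1372)·3778 − 586·(-8782))/11736 = -19/6; b = (94·(-8782) − 586·(-1372))/11736 = -11/6.
Residuals: 2, 0, 0, 0; SSR = 4.

SSR = 4.0000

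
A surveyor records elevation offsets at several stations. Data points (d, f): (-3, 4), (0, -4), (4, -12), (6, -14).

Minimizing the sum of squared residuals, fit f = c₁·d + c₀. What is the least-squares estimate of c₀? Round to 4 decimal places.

c₀ = -2.9641

Entries of MᵀM: Σd·d = 61, Σd = 7, Σ1 = 4.
And Σd·f = -144, Σf = -26.
Normal equations: [[61, 7]; [7, 4]]·[c₁, c₀]ᵀ = [-144, -26]ᵀ.
det = 61·4 − 7² = 195.
c₁ = ((-144)·4 − 7·(-26))/195 = -394/195; c₀ = (61·(-26) − 7·(-144))/195 = -578/195.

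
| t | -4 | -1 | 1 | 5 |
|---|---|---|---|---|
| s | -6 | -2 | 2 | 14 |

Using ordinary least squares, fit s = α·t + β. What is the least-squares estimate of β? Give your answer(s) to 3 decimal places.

β = 1.439

The normal equations are: 43·α + 1·β = 98;  1·α + 4·β = 8.
(Σt·t = 43, Σt = 1, Σ1 = 4, Σt·s = 98, Σs = 8.)
Δ = 43·4 − 1² = 171.
α = (98·4 − 1·8)/171 = 128/57; β = (43·8 − 1·98)/171 = 82/57.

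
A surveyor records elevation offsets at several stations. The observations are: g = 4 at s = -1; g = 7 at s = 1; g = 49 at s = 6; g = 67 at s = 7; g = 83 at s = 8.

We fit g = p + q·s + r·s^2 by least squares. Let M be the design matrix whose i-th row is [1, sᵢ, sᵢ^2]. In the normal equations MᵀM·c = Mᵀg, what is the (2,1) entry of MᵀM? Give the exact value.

21

Row 2 ↔ basis s, column 1 ↔ basis 1, so (MᵀM)_{2,1} = Σᵢ s = (-1)·(1) + (1)·(1) + (6)·(1) + (7)·(1) + (8)·(1) = 21.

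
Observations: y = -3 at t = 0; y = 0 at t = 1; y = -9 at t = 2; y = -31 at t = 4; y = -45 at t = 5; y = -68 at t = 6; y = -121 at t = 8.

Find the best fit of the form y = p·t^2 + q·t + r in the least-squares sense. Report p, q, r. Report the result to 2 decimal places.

p = -1.98, q = 0.95, r = -1.73

XᵀX·[p, q, r]ᵀ = Xᵀy reads: 6290·p + 926·q + 146·r = -11849;  926·p + 146·q + 26·r = -1743;  146·p + 26·q + 7·r = -277.
Inverting the 3×3 Gram matrix, [p, q, r]ᵀ = [-11411/5754, 2725/2877, -1656/959]ᵀ.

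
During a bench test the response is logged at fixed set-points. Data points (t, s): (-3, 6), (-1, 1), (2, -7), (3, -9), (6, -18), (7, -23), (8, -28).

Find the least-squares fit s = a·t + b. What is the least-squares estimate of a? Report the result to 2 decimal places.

a = -2.99

Sums needed: Σt·t = 172, Σt = 22, Σ1 = 7.
Moment sums: Σt·s = -553, Σs = -78.
So XᵀX·[a, b]ᵀ = Xᵀs: [[172, 22]; [22, 7]]·[a, b]ᵀ = [-553, -78]ᵀ.
det = 172·7 − 22² = 720.
a = ((-553)·7 − 22·(-78))/720 = -431/144; b = (172·(-78) − 22·(-553))/720 = -125/72.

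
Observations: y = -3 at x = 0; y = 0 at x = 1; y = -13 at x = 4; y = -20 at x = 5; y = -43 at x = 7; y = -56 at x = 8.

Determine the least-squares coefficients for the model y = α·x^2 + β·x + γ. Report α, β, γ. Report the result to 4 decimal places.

Setting ∂/∂α … = 0 gives: 7379·α + 1045·β + 155·γ = -6399;  1045·α + 155·β + 25·γ = -901;  155·α + 25·β + 6·γ = -135.
(Σx^2·x^2 = 7379, Σx^2·x = 1045, Σx^2 = 155, Σx·x = 155, Σx = 25, Σ1 = 6, Σx^2·y = -6399, Σx·y = -901, Σy = -135.)
Inverting the 3×3 Gram matrix, [α, β, γ]ᵀ = [-3865/3666, 29689/18330, -1230/611]ᵀ.

α = -1.0543, β = 1.6197, γ = -2.0131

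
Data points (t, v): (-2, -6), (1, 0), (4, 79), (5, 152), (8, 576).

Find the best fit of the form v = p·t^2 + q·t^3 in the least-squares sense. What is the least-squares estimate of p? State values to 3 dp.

With design matrix A, AᵀA = [[4994, 36886]; [36886, 281930]] and Aᵀv = [41904, 319016]ᵀ.
Eliminating q: 281930·(row 1) − 36886·(row 2) gives 47381424·p = 281930·41904 − 36886·319016 = 46770544, so p = 2923159/2961339.
Then q = (319016 − 36886·(2923159/2961339))/281930 = 2968435/2961339.

p = 0.987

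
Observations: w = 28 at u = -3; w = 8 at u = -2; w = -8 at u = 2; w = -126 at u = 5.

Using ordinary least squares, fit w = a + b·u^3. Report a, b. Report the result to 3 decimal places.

a = 0.264, b = -1.011

Forming AᵀA = [[4, 98]; [98, 16482]] and Aᵀw = [-98, -16634]ᵀ gives AᵀA·[a, b]ᵀ = Aᵀw.
Δ = 4·16482 − 98² = 56324.
a = ((-98)·16482 − 98·(-16634))/56324 = 3724/14081; b = (4·(-16634) − 98·(-98))/56324 = -14233/14081.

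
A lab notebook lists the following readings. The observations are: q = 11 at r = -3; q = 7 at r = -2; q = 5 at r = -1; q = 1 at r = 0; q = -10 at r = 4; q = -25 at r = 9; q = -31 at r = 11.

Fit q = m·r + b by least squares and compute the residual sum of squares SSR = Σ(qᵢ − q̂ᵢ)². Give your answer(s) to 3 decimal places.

Normal-equation sums: Σr·r = 232, Σr = 18, Σ1 = 7.
And Σr·q = -658, Σq = -42.
MᵀM·[m, b]ᵀ = Mᵀq becomes [[232, 18]; [18, 7]]·[m, b]ᵀ = [-658, -42]ᵀ.
Determinant 232·7 − 18² = 1300.
m = ((-658)·7 − 18·(-42))/1300 = -77/26; b = (232·(-42) − 18·(-658))/1300 = 21/13.
Residuals: 1/2, -7/13, 11/26, -8/13, 3/13, 1/26, -1/26; SSR = 15/13.

SSR = 1.154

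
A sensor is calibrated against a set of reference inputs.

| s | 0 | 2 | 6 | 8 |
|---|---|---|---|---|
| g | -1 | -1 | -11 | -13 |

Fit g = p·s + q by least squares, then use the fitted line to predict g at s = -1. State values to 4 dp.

Entries of AᵀA: Σs·s = 104, Σs = 16, Σ1 = 4.
For Aᵀg: Σs·g = -172, Σg = -26.
Normal equations: [[104, 16]; [16, 4]]·[p, q]ᵀ = [-172, -26]ᵀ.
Eliminating q: 4·(row 1) − 16·(row 2) gives 160·p = 4·(-172) − 16·(-26) = -272, so p = -17/10.
Then q = ((-26) − 16·(-17/10))/4 = 3/10.
At s = -1: ĝ = (-17/10)·(-1) + (3/10)·(1) = 2.

ĝ = 2.0000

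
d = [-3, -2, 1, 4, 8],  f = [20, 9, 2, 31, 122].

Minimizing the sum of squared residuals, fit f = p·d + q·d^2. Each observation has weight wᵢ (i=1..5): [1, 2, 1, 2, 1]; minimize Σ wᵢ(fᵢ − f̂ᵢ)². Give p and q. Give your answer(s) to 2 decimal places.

p = -0.43, q = 1.97

From the data, Σwᵢ·d·d = 114, Σwᵢ·d·d^2 = 598, Σwᵢ·d^2·d^2 = 4722.
Moment sums: Σwᵢ·d·f = 1130, Σwᵢ·d^2·f = 9054.
AᵀWA·[p, q]ᵀ = AᵀWf becomes [[114, 598]; [598, 4722]]·[p, q]ᵀ = [1130, 9054]ᵀ.
Δ = 114·4722 − 598² = 180704.
p = (1130·4722 − 598·9054)/180704 = -2451/5647; q = (114·9054 − 598·1130)/180704 = 11138/5647.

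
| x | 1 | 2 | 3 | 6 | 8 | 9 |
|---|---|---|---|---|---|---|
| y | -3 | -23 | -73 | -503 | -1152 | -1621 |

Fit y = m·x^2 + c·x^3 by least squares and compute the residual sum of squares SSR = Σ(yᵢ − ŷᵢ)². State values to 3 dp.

SSR = 3.636

Compute the Gram sums: Σx^2·x^2 = 12051, Σx^2·x^3 = 99869, Σx^3·x^3 = 841035.
Right-hand side: Σx^2·y = -223889, Σx^3·y = -1882339.
MᵀM·[m, c]ᵀ = Mᵀy becomes [[12051, 99869]; [99869, 841035]]·[m, c]ᵀ = [-223889, -1882339]ᵀ.
Eliminating c: 841035·(row 1) − 99869·(row 2) gives 161495624·m = 841035·(-223889) − 99869·(-1882339) = -311171524, so m = -77792881/40373906.
Then c = ((-1882339) − 99869·(-77792881/40373906))/841035 = -81124187/40373906.
Residuals: 18897675/20186953, 15782591/20186953, -28403080/20186953, 7646695/20186953, 1794208/20186953, -2672971/20186953; SSR = 73403012/20186953.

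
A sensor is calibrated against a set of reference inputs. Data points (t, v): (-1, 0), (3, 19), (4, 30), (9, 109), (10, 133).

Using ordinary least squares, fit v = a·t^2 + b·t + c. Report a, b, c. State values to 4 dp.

a = 1.0273, b = 2.7760, c = 1.7917

Setting ∂/∂a … = 0 gives: 16899·a + 1819·b + 207·c = 22780;  1819·a + 207·b + 25·c = 2488;  207·a + 25·b + 5·c = 291.
Solving the 3×3 system (Gaussian elimination) gives a = 175503/170846, b = 474263/170846, c = 11773/6571.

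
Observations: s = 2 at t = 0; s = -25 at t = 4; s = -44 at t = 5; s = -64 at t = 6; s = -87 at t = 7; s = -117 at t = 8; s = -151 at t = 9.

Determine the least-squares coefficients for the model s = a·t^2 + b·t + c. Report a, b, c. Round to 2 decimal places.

a = -2.00, b = 1.11, c = 1.95

Normal-equation sums: Σt^2·t^2 = 15235, Σt^2·t = 1989, Σt^2 = 271, Σt·t = 271, Σt = 39, Σ1 = 7.
And Σt^2·s = -27786, Σt·s = -3608, Σs = -486.
Solving the 3×3 system (Gaussian elimination) gives a = -29457/14707, b = 16264/14707, c = 4101/2101.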